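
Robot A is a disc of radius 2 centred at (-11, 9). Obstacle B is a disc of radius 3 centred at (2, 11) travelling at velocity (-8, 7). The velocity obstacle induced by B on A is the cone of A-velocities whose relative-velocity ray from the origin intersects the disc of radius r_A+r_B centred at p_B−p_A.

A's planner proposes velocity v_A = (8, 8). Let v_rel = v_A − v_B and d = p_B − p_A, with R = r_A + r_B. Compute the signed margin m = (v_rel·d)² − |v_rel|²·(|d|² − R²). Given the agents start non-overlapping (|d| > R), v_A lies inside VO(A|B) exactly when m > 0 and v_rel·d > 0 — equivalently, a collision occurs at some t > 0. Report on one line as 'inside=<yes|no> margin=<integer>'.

d = (13, 2),  |d|² = 173;  R = 2+3 = 5,  c = 173−5² = 148
v_rel = (16, 1),  |v_rel|² = 257;  v_rel·d = (16)·(13) + (1)·(2) = 210
257·t² − 420·t + 148 = 0  ⇒  m = 210² − 257·148 = 6064
m = 6064 > 0,  v_rel·d = 210 > 0  ⇒  inside

inside=yes margin=6064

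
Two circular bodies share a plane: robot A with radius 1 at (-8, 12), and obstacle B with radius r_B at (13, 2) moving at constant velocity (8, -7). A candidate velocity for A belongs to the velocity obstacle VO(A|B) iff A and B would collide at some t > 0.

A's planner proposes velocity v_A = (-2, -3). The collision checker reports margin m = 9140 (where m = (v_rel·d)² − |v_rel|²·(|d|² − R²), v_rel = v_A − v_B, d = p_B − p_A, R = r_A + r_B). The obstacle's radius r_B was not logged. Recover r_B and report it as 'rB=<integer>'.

m = 9140
d = (21, -10);  v_rel = (-10, 4),  |v_rel|² = 116
v_rel×d = (-10)·(-10) − (4)·(21) = 16
since m = R²·116 − 16²:  R² = (256 + 9140) / 116 = 81
R = √81 = 9  ⇒  r_B = 9 − 1 = 8

rB=8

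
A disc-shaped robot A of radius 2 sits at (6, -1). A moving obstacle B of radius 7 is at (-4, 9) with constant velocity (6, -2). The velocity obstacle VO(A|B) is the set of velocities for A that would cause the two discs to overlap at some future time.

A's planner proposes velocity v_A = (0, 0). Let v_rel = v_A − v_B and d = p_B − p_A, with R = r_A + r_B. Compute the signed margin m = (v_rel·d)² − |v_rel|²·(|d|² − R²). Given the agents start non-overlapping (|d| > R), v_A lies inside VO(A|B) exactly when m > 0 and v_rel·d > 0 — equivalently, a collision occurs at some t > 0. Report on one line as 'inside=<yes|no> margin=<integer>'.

d = (-10, 10),  |d|² = 200;  R = 2+7 = 9,  c = 200−9² = 119
v_rel = (-6, 2),  |v_rel|² = 40;  v_rel·d = (-6)·(-10) + (2)·(10) = 80
40·t² − 160·t + 119 = 0  ⇒  m = 80² − 40·119 = 1640
m = 1640 > 0,  v_rel·d = 80 > 0  ⇒  inside

inside=yes margin=1640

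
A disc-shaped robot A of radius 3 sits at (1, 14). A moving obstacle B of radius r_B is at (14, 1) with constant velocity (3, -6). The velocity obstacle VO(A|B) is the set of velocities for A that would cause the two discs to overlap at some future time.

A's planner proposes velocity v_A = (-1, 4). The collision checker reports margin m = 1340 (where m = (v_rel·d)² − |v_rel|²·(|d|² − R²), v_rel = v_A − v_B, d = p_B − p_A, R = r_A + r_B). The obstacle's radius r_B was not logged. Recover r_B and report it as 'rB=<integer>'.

m = 1340
d = (13, -13);  v_rel = (-4, 10),  |v_rel|² = 116
v_rel×d = (-4)·(-13) − (10)·(13) = -78
since m = R²·116 − (-78)²:  R² = (6084 + 1340) / 116 = 64
R = √64 = 8  ⇒  r_B = 8 − 3 = 5

rB=5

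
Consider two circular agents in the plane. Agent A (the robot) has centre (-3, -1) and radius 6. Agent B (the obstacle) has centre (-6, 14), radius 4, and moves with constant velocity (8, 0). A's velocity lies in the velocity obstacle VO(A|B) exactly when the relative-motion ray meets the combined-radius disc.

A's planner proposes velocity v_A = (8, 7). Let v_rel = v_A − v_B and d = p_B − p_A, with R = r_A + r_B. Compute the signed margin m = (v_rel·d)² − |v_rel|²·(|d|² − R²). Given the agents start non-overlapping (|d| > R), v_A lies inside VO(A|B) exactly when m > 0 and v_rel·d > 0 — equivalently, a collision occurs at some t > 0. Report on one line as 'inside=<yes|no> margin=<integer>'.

d = (-3, 15),  |d|² = 234;  R = 6+4 = 10,  c = 234−10² = 134
v_rel = (0, 7),  |v_rel|² = 49;  v_rel·d = (0)·(-3) + (7)·(15) = 105
49·t² − 210·t + 134 = 0  ⇒  m = 105² − 49·134 = 4459
m = 4459 > 0,  v_rel·d = 105 > 0  ⇒  inside

inside=yes margin=4459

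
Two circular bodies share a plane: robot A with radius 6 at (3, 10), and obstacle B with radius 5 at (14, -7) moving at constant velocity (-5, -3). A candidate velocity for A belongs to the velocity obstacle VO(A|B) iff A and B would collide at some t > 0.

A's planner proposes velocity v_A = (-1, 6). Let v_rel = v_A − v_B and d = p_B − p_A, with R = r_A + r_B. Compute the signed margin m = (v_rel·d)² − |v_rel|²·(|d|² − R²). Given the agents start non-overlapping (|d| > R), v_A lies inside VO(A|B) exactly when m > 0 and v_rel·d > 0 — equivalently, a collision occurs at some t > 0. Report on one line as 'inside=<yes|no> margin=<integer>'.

d = (11, -17),  |d|² = 410;  R = 6+5 = 11,  c = 410−11² = 289
v_rel = (4, 9),  |v_rel|² = 97;  v_rel·d = (4)·(11) + (9)·(-17) = -109
97·t² + 218·t + 289 = 0  ⇒  m = (-109)² − 97·289 = -16152
m = -16152 < 0,  v_rel·d = -109 < 0  ⇒  outside

inside=no margin=-16152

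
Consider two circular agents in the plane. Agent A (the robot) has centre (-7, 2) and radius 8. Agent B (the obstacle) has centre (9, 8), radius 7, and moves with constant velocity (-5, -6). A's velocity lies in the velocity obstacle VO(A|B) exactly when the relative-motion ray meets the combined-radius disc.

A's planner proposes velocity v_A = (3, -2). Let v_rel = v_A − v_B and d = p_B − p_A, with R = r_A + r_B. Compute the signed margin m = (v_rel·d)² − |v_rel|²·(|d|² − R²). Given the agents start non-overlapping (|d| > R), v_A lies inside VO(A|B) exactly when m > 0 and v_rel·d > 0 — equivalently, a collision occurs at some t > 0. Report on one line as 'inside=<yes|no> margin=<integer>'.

d = (16, 6),  |d|² = 292;  R = 8+7 = 15,  c = 292−15² = 67
v_rel = (8, 4),  |v_rel|² = 80;  v_rel·d = (8)·(16) + (4)·(6) = 152
80·t² − 304·t + 67 = 0  ⇒  m = 152² − 80·67 = 17744
m = 17744 > 0,  v_rel·d = 152 > 0  ⇒  inside

inside=yes margin=17744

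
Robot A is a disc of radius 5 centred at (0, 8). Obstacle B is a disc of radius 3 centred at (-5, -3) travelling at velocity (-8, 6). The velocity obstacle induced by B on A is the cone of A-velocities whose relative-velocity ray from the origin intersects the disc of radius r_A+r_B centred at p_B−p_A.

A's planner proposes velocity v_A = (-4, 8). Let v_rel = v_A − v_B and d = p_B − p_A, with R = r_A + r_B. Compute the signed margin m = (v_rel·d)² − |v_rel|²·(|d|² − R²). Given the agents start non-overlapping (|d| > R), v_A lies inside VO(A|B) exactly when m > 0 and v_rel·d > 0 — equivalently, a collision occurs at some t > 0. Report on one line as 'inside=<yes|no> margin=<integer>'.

d = (-5, -11),  |d|² = 146;  R = 5+3 = 8,  c = 146−8² = 82
v_rel = (4, 2),  |v_rel|² = 20;  v_rel·d = (4)·(-5) + (2)·(-11) = -42
20·t² + 84·t + 82 = 0  ⇒  m = (-42)² − 20·82 = 124
m = 124 > 0,  v_rel·d = -42 < 0  ⇒  outside

inside=no margin=124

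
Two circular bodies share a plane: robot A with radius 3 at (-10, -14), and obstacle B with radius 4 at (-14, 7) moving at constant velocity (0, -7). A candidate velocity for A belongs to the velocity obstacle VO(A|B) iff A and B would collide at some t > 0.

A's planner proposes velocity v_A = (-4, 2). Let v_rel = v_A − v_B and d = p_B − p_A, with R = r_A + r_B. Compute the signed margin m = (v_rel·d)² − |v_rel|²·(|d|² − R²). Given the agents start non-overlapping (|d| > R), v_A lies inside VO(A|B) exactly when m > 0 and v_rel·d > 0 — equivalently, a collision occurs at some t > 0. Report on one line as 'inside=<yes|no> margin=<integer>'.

d = (-4, 21),  |d|² = 457;  R = 3+4 = 7,  c = 457−7² = 408
v_rel = (-4, 9),  |v_rel|² = 97;  v_rel·d = (-4)·(-4) + (9)·(21) = 205
97·t² − 410·t + 408 = 0  ⇒  m = 205² − 97·408 = 2449
m = 2449 > 0,  v_rel·d = 205 > 0  ⇒  inside

inside=yes margin=2449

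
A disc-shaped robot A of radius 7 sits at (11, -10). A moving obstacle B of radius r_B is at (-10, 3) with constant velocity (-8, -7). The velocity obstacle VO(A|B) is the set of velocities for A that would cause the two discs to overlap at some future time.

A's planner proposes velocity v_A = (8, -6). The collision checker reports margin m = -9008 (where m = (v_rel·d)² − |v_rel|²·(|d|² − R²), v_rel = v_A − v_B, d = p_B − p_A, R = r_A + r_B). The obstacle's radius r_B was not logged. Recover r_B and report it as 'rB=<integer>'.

m = -9008
d = (-21, 13);  v_rel = (16, 1),  |v_rel|² = 257
v_rel×d = (16)·(13) − (1)·(-21) = 229
since m = R²·257 − 229²:  R² = (52441 + -9008) / 257 = 169
R = √169 = 13  ⇒  r_B = 13 − 7 = 6

rB=6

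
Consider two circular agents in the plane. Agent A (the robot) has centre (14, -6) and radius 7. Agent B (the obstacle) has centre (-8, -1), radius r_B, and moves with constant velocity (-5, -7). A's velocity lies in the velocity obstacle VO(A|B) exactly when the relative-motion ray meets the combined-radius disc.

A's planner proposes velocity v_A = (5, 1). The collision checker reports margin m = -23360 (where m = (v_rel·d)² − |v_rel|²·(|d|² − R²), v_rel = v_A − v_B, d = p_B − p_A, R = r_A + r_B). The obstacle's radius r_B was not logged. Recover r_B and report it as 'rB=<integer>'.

m = -23360
d = (-22, 5);  v_rel = (10, 8),  |v_rel|² = 164
v_rel×d = (10)·(5) − (8)·(-22) = 226
since m = R²·164 − 226²:  R² = (51076 + -23360) / 164 = 169
R = √169 = 13  ⇒  r_B = 13 − 7 = 6

rB=6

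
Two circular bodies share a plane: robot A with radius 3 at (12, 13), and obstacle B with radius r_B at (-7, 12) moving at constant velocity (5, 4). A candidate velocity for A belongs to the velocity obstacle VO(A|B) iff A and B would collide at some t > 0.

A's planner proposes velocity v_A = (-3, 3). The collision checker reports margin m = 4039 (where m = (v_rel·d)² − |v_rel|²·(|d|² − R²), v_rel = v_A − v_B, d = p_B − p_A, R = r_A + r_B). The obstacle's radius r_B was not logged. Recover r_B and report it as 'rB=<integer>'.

m = 4039
d = (-19, -1);  v_rel = (-8, -1),  |v_rel|² = 65
v_rel×d = (-8)·(-1) − (-1)·(-19) = -11
since m = R²·65 − (-11)²:  R² = (121 + 4039) / 65 = 64
R = √64 = 8  ⇒  r_B = 8 − 3 = 5

rB=5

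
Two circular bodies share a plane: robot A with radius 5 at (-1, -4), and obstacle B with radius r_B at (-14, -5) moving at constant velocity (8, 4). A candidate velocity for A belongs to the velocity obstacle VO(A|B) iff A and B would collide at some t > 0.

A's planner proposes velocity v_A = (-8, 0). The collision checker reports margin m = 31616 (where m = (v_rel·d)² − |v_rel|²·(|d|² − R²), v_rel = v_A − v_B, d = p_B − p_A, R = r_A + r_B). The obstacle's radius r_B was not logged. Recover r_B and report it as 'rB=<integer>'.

m = 31616
d = (-13, -1);  v_rel = (-16, -4),  |v_rel|² = 272
v_rel×d = (-16)·(-1) − (-4)·(-13) = -36
since m = R²·272 − (-36)²:  R² = (1296 + 31616) / 272 = 121
R = √121 = 11  ⇒  r_B = 11 − 5 = 6

rB=6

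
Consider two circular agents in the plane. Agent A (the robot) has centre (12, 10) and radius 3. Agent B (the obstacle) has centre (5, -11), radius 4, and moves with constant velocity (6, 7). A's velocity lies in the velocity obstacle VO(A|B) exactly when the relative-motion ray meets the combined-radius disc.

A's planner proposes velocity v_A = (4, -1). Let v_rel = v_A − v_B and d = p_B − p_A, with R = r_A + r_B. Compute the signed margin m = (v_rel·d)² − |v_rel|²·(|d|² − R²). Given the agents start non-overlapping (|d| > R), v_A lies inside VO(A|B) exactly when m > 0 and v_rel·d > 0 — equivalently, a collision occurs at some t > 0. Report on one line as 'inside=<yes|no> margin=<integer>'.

d = (-7, -21),  |d|² = 490;  R = 3+4 = 7,  c = 490−7² = 441
v_rel = (-2, -8),  |v_rel|² = 68;  v_rel·d = (-2)·(-7) + (-8)·(-21) = 182
68·t² − 364·t + 441 = 0  ⇒  m = 182² − 68·441 = 3136
m = 3136 > 0,  v_rel·d = 182 > 0  ⇒  inside

inside=yes margin=3136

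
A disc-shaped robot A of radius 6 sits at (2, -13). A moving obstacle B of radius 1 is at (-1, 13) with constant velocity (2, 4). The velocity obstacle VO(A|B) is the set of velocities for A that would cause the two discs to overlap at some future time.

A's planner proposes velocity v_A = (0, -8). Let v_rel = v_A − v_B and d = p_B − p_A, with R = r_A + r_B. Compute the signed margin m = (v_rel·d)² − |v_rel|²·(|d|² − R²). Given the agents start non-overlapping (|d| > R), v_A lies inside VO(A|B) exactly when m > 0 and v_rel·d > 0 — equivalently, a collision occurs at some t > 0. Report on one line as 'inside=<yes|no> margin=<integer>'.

d = (-3, 26),  |d|² = 685;  R = 6+1 = 7,  c = 685−7² = 636
v_rel = (-2, -12),  |v_rel|² = 148;  v_rel·d = (-2)·(-3) + (-12)·(26) = -306
148·t² + 612·t + 636 = 0  ⇒  m = (-306)² − 148·636 = -492
m = -492 < 0,  v_rel·d = -306 < 0  ⇒  outside

inside=no margin=-492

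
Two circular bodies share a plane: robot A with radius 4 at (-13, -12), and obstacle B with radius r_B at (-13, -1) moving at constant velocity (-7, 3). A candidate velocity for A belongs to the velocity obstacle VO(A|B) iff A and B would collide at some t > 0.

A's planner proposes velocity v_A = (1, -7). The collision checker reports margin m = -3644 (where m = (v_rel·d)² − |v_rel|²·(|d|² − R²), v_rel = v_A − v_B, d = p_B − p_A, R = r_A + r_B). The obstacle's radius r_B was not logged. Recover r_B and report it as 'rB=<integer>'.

m = -3644
d = (0, 11);  v_rel = (8, -10),  |v_rel|² = 164
v_rel×d = (8)·(11) − (-10)·(0) = 88
since m = R²·164 − 88²:  R² = (7744 + -3644) / 164 = 25
R = √25 = 5  ⇒  r_B = 5 − 4 = 1

rB=1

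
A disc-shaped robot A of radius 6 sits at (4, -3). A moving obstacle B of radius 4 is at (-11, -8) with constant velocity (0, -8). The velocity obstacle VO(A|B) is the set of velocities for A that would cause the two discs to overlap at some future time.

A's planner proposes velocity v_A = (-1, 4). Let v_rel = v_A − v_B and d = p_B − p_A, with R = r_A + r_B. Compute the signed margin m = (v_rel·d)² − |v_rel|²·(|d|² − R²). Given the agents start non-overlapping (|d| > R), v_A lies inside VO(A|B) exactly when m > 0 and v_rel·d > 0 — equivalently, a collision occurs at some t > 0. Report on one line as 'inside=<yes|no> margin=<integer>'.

d = (-15, -5),  |d|² = 250;  R = 6+4 = 10,  c = 250−10² = 150
v_rel = (-1, 12),  |v_rel|² = 145;  v_rel·d = (-1)·(-15) + (12)·(-5) = -45
145·t² + 90·t + 150 = 0  ⇒  m = (-45)² − 145·150 = -19725
m = -19725 < 0,  v_rel·d = -45 < 0  ⇒  outside

inside=no margin=-19725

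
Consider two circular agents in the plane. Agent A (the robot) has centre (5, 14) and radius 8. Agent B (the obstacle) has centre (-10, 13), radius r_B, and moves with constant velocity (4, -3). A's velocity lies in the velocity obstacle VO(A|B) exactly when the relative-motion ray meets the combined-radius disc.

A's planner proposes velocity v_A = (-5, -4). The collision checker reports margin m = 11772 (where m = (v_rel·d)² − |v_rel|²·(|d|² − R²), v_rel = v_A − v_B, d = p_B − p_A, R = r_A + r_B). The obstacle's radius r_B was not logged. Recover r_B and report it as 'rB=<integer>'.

m = 11772
d = (-15, -1);  v_rel = (-9, -1),  |v_rel|² = 82
v_rel×d = (-9)·(-1) − (-1)·(-15) = -6
since m = R²·82 − (-6)²:  R² = (36 + 11772) / 82 = 144
R = √144 = 12  ⇒  r_B = 12 − 8 = 4

rB=4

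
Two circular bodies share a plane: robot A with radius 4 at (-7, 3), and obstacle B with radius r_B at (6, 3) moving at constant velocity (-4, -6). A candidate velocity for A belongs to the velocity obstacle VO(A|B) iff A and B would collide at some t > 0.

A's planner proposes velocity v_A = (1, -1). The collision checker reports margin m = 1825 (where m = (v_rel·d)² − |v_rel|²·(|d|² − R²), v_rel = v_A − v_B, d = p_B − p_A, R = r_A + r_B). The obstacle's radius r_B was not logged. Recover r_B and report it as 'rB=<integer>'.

m = 1825
d = (13, 0);  v_rel = (5, 5),  |v_rel|² = 50
v_rel×d = (5)·(0) − (5)·(13) = -65
since m = R²·50 − (-65)²:  R² = (4225 + 1825) / 50 = 121
R = √121 = 11  ⇒  r_B = 11 − 4 = 7

rB=7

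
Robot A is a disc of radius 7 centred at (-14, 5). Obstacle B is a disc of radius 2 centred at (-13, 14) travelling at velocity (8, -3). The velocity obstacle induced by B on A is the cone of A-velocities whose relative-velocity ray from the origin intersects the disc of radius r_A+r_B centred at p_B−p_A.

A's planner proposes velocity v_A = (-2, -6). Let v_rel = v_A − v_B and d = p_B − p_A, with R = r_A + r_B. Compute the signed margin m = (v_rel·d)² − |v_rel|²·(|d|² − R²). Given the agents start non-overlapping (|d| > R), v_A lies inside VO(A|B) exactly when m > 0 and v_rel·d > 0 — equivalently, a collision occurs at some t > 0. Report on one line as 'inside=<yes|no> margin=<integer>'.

d = (1, 9),  |d|² = 82;  R = 7+2 = 9,  c = 82−9² = 1
v_rel = (-10, -3),  |v_rel|² = 109;  v_rel·d = (-10)·(1) + (-3)·(9) = -37
109·t² + 74·t + 1 = 0  ⇒  m = (-37)² − 109·1 = 1260
m = 1260 > 0,  v_rel·d = -37 < 0  ⇒  outside

inside=no margin=1260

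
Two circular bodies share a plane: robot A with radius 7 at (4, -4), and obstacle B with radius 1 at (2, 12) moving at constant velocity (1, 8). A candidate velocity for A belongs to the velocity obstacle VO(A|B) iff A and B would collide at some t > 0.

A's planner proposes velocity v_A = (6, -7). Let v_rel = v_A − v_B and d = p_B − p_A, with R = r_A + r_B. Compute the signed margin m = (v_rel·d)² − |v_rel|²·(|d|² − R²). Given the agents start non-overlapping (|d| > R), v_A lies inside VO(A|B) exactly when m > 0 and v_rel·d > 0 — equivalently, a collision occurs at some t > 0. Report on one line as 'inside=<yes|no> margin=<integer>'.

d = (-2, 16),  |d|² = 260;  R = 7+1 = 8,  c = 260−8² = 196
v_rel = (5, -15),  |v_rel|² = 250;  v_rel·d = (5)·(-2) + (-15)·(16) = -250
250·t² + 500·t + 196 = 0  ⇒  m = (-250)² − 250·196 = 13500
m = 13500 > 0,  v_rel·d = -250 < 0  ⇒  outside

inside=no margin=13500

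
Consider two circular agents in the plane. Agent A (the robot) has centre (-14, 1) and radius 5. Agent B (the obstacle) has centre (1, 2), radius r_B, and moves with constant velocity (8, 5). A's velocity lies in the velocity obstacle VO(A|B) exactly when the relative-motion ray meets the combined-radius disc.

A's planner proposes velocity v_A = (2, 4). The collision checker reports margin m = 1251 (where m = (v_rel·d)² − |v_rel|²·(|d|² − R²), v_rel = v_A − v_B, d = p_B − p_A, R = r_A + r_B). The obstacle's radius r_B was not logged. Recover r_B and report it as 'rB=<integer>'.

m = 1251
d = (15, 1);  v_rel = (-6, -1),  |v_rel|² = 37
v_rel×d = (-6)·(1) − (-1)·(15) = 9
since m = R²·37 − 9²:  R² = (81 + 1251) / 37 = 36
R = √36 = 6  ⇒  r_B = 6 − 5 = 1

rB=1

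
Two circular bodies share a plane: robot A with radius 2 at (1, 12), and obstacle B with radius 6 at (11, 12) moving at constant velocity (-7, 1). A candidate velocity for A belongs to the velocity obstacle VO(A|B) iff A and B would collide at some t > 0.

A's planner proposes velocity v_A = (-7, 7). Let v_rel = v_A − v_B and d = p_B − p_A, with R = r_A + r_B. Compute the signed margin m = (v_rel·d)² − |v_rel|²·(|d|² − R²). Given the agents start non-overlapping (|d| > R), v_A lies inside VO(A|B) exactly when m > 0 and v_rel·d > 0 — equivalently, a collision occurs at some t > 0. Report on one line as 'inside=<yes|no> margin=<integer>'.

d = (10, 0),  |d|² = 100;  R = 2+6 = 8,  c = 100−8² = 36
v_rel = (0, 6),  |v_rel|² = 36;  v_rel·d = (0)·(10) + (6)·(0) = 0
36·t² − 0·t + 36 = 0  ⇒  m = 0² − 36·36 = -1296
m = -1296 < 0,  v_rel·d = 0 = 0  ⇒  outside

inside=no margin=-1296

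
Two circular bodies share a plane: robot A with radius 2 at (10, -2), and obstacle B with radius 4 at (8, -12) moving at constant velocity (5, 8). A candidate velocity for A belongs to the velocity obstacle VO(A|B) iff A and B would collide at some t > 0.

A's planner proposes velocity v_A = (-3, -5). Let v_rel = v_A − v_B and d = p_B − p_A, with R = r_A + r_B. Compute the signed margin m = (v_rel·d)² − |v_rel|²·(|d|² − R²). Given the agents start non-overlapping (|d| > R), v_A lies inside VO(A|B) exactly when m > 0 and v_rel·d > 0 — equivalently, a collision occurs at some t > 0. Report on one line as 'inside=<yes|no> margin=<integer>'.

d = (-2, -10),  |d|² = 104;  R = 2+4 = 6,  c = 104−6² = 68
v_rel = (-8, -13),  |v_rel|² = 233;  v_rel·d = (-8)·(-2) + (-13)·(-10) = 146
233·t² − 292·t + 68 = 0  ⇒  m = 146² − 233·68 = 5472
m = 5472 > 0,  v_rel·d = 146 > 0  ⇒  inside

inside=yes margin=5472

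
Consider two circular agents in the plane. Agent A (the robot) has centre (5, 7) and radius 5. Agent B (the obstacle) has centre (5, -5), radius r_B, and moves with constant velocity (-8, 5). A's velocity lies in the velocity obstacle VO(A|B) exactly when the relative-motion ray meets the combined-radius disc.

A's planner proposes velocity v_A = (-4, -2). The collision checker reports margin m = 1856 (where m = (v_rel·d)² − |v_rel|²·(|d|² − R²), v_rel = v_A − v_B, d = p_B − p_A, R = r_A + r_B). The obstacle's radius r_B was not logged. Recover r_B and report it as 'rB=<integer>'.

m = 1856
d = (0, -12);  v_rel = (4, -7),  |v_rel|² = 65
v_rel×d = (4)·(-12) − (-7)·(0) = -48
since m = R²·65 − (-48)²:  R² = (2304 + 1856) / 65 = 64
R = √64 = 8  ⇒  r_B = 8 − 5 = 3

rB=3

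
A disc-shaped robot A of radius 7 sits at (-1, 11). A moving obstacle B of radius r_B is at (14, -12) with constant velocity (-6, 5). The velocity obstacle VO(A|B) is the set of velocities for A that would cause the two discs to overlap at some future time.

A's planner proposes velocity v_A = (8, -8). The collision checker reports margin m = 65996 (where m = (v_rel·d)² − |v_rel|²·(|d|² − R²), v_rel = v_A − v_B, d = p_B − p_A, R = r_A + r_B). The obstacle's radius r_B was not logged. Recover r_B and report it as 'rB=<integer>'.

m = 65996
d = (15, -23);  v_rel = (14, -13),  |v_rel|² = 365
v_rel×d = (14)·(-23) − (-13)·(15) = -127
since m = R²·365 − (-127)²:  R² = (16129 + 65996) / 365 = 225
R = √225 = 15  ⇒  r_B = 15 − 7 = 8

rB=8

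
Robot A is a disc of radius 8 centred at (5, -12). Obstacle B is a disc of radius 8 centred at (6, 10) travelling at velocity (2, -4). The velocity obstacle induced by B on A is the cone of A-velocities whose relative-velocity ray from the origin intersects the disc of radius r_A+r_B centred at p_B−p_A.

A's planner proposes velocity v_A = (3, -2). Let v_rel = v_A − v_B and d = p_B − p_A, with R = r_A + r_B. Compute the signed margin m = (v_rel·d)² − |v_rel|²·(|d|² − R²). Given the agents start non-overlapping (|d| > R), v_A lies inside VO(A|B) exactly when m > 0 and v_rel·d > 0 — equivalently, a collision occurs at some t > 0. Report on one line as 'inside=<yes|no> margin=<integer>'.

d = (1, 22),  |d|² = 485;  R = 8+8 = 16,  c = 485−16² = 229
v_rel = (1, 2),  |v_rel|² = 5;  v_rel·d = (1)·(1) + (2)·(22) = 45
5·t² − 90·t + 229 = 0  ⇒  m = 45² − 5·229 = 880
m = 880 > 0,  v_rel·d = 45 > 0  ⇒  inside

inside=yes margin=880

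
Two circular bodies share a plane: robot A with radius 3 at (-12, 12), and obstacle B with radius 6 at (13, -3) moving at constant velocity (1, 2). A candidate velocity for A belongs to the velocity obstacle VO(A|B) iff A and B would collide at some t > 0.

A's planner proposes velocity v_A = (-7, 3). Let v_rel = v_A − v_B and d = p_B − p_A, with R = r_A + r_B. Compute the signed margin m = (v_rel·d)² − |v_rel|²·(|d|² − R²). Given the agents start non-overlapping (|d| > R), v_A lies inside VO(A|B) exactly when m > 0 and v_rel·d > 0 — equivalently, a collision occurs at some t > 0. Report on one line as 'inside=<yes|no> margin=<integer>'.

d = (25, -15),  |d|² = 850;  R = 3+6 = 9,  c = 850−9² = 769
v_rel = (-8, 1),  |v_rel|² = 65;  v_rel·d = (-8)·(25) + (1)·(-15) = -215
65·t² + 430·t + 769 = 0  ⇒  m = (-215)² − 65·769 = -3760
m = -3760 < 0,  v_rel·d = -215 < 0  ⇒  outside

inside=no margin=-3760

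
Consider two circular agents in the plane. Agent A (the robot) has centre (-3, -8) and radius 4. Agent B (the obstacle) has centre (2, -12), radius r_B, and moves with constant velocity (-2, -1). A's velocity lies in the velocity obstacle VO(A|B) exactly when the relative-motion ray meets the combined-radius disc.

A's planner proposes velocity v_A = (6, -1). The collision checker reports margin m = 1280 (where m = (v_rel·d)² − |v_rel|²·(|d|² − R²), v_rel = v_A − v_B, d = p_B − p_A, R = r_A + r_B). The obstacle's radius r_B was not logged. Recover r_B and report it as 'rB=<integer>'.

m = 1280
d = (5, -4);  v_rel = (8, 0),  |v_rel|² = 64
v_rel×d = (8)·(-4) − (0)·(5) = -32
since m = R²·64 − (-32)²:  R² = (1024 + 1280) / 64 = 36
R = √36 = 6  ⇒  r_B = 6 − 4 = 2

rB=2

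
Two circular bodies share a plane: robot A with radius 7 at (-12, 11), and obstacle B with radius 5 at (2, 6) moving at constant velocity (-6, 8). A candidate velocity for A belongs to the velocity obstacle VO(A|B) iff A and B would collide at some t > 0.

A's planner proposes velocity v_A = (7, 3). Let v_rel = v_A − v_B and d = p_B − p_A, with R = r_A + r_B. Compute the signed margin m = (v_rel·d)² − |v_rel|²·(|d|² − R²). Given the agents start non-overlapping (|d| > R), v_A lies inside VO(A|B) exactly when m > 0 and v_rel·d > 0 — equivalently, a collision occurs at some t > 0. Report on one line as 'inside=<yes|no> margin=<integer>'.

d = (14, -5),  |d|² = 221;  R = 7+5 = 12,  c = 221−12² = 77
v_rel = (13, -5),  |v_rel|² = 194;  v_rel·d = (13)·(14) + (-5)·(-5) = 207
194·t² − 414·t + 77 = 0  ⇒  m = 207² − 194·77 = 27911
m = 27911 > 0,  v_rel·d = 207 > 0  ⇒  inside

inside=yes margin=27911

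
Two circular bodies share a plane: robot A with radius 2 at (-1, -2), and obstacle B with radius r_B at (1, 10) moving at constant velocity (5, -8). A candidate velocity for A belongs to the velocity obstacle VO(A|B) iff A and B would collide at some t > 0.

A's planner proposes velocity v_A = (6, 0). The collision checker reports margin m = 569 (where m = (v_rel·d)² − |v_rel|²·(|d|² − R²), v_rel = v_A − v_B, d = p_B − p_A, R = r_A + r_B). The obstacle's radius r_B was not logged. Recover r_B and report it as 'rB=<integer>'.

m = 569
d = (2, 12);  v_rel = (1, 8),  |v_rel|² = 65
v_rel×d = (1)·(12) − (8)·(2) = -4
since m = R²·65 − (-4)²:  R² = (16 + 569) / 65 = 9
R = √9 = 3  ⇒  r_B = 3 − 2 = 1

rB=1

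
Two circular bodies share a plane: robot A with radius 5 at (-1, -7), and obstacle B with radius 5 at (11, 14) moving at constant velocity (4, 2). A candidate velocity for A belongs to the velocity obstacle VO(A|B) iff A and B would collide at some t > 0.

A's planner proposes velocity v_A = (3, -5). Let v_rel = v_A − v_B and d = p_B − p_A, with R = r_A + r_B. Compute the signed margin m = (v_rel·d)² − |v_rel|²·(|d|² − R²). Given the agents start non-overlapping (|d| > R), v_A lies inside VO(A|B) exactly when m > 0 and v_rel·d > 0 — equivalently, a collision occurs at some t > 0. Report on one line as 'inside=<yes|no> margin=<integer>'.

d = (12, 21),  |d|² = 585;  R = 5+5 = 10,  c = 585−10² = 485
v_rel = (-1, -7),  |v_rel|² = 50;  v_rel·d = (-1)·(12) + (-7)·(21) = -159
50·t² + 318·t + 485 = 0  ⇒  m = (-159)² − 50·485 = 1031
m = 1031 > 0,  v_rel·d = -159 < 0  ⇒  outside

inside=no margin=1031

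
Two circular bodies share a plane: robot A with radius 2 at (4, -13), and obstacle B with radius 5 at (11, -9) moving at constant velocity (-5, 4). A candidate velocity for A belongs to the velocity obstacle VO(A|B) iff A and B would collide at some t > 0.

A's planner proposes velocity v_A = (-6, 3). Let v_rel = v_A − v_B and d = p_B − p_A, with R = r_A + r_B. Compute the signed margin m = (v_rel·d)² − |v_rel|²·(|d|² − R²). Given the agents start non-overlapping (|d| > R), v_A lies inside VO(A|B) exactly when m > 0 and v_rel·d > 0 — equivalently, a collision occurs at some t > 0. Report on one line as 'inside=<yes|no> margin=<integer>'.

d = (7, 4),  |d|² = 65;  R = 2+5 = 7,  c = 65−7² = 16
v_rel = (-1, -1),  |v_rel|² = 2;  v_rel·d = (-1)·(7) + (-1)·(4) = -11
2·t² + 22·t + 16 = 0  ⇒  m = (-11)² − 2·16 = 89
m = 89 > 0,  v_rel·d = -11 < 0  ⇒  outside

inside=no margin=89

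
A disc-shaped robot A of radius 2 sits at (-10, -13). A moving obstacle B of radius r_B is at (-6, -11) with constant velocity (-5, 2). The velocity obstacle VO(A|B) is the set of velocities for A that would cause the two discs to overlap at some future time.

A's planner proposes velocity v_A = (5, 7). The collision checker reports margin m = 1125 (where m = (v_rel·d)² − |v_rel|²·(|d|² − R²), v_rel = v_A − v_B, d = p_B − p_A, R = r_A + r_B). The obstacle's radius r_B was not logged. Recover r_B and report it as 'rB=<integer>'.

m = 1125
d = (4, 2);  v_rel = (10, 5),  |v_rel|² = 125
v_rel×d = (10)·(2) − (5)·(4) = 0
since m = R²·125 − 0²:  R² = (0 + 1125) / 125 = 9
R = √9 = 3  ⇒  r_B = 3 − 2 = 1

rB=1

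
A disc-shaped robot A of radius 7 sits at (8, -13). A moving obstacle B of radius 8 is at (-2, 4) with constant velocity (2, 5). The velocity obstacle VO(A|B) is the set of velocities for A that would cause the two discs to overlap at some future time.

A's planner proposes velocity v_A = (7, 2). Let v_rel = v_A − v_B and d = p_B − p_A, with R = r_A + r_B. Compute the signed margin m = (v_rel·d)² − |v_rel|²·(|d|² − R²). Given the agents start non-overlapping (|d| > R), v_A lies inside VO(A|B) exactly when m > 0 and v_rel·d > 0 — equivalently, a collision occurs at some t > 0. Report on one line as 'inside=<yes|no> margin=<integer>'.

d = (-10, 17),  |d|² = 389;  R = 7+8 = 15,  c = 389−15² = 164
v_rel = (5, -3),  |v_rel|² = 34;  v_rel·d = (5)·(-10) + (-3)·(17) = -101
34·t² + 202·t + 164 = 0  ⇒  m = (-101)² − 34·164 = 4625
m = 4625 > 0,  v_rel·d = -101 < 0  ⇒  outside

inside=no margin=4625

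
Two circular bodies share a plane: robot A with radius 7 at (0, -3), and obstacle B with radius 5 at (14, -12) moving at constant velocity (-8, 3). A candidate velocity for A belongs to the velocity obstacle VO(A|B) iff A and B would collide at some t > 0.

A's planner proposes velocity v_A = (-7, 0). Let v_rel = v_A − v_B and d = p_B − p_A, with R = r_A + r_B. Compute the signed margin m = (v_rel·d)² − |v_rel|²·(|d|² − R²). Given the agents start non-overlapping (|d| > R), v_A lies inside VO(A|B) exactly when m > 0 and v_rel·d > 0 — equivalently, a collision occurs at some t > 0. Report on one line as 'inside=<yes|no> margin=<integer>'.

d = (14, -9),  |d|² = 277;  R = 7+5 = 12,  c = 277−12² = 133
v_rel = (1, -3),  |v_rel|² = 10;  v_rel·d = (1)·(14) + (-3)·(-9) = 41
10·t² − 82·t + 133 = 0  ⇒  m = 41² − 10·133 = 351
m = 351 > 0,  v_rel·d = 41 > 0  ⇒  inside

inside=yes margin=351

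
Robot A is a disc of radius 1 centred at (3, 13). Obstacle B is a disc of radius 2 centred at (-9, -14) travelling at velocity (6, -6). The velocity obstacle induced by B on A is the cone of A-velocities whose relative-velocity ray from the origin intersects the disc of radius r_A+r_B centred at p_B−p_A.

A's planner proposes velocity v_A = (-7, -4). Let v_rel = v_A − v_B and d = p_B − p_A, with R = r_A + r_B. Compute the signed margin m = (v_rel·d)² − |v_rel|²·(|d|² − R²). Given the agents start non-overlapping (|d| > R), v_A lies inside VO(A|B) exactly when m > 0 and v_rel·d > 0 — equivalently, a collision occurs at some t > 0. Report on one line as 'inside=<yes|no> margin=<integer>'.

d = (-12, -27),  |d|² = 873;  R = 1+2 = 3,  c = 873−3² = 864
v_rel = (-13, 2),  |v_rel|² = 173;  v_rel·d = (-13)·(-12) + (2)·(-27) = 102
173·t² − 204·t + 864 = 0  ⇒  m = 102² − 173·864 = -139068
m = -139068 < 0,  v_rel·d = 102 > 0  ⇒  outside

inside=no margin=-139068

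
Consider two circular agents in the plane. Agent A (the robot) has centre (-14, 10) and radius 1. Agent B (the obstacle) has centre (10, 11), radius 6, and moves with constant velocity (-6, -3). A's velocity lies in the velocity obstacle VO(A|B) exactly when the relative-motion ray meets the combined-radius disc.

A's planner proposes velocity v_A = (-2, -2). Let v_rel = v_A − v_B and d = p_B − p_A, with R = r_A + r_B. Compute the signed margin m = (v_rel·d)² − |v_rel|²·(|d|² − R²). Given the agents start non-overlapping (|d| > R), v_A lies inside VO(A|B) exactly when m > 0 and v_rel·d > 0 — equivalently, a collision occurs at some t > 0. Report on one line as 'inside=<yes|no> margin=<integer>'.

d = (24, 1),  |d|² = 577;  R = 1+6 = 7,  c = 577−7² = 528
v_rel = (4, 1),  |v_rel|² = 17;  v_rel·d = (4)·(24) + (1)·(1) = 97
17·t² − 194·t + 528 = 0  ⇒  m = 97² − 17·528 = 433
m = 433 > 0,  v_rel·d = 97 > 0  ⇒  inside

inside=yes margin=433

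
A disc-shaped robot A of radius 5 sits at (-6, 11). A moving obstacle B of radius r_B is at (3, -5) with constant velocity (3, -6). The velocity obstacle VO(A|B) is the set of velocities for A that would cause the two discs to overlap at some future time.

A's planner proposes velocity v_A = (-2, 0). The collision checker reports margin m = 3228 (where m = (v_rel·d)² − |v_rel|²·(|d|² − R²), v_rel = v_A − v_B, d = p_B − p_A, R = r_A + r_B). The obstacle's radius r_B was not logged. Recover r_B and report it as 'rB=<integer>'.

m = 3228
d = (9, -16);  v_rel = (-5, 6),  |v_rel|² = 61
v_rel×d = (-5)·(-16) − (6)·(9) = 26
since m = R²·61 − 26²:  R² = (676 + 3228) / 61 = 64
R = √64 = 8  ⇒  r_B = 8 − 5 = 3

rB=3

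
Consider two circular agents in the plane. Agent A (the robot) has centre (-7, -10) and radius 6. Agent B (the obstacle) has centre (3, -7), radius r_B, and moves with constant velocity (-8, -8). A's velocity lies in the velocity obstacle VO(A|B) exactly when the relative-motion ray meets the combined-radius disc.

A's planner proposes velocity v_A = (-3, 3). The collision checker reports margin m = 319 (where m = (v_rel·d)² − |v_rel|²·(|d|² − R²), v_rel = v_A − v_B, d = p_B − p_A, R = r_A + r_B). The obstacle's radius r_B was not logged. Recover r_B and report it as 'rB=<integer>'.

m = 319
d = (10, 3);  v_rel = (5, 11),  |v_rel|² = 146
v_rel×d = (5)·(3) − (11)·(10) = -95
since m = R²·146 − (-95)²:  R² = (9025 + 319) / 146 = 64
R = √64 = 8  ⇒  r_B = 8 − 6 = 2

rB=2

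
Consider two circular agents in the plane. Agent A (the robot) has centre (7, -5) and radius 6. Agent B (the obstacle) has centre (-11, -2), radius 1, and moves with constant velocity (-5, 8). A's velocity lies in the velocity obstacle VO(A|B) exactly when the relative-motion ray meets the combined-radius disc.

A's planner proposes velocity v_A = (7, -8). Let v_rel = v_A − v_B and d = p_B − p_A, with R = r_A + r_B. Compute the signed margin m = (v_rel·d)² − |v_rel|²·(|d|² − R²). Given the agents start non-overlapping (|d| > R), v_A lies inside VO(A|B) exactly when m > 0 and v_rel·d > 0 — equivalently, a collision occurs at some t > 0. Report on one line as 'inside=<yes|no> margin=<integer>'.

d = (-18, 3),  |d|² = 333;  R = 6+1 = 7,  c = 333−7² = 284
v_rel = (12, -16),  |v_rel|² = 400;  v_rel·d = (12)·(-18) + (-16)·(3) = -264
400·t² + 528·t + 284 = 0  ⇒  m = (-264)² − 400·284 = -43904
m = -43904 < 0,  v_rel·d = -264 < 0  ⇒  outside

inside=no margin=-43904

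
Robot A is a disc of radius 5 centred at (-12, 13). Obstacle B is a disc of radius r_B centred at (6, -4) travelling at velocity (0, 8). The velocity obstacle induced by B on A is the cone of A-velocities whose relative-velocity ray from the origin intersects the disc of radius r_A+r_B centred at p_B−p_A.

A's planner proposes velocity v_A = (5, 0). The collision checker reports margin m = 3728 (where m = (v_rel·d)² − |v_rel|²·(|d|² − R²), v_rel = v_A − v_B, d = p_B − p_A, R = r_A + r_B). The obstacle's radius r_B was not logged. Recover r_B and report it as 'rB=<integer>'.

m = 3728
d = (18, -17);  v_rel = (5, -8),  |v_rel|² = 89
v_rel×d = (5)·(-17) − (-8)·(18) = 59
since m = R²·89 − 59²:  R² = (3481 + 3728) / 89 = 81
R = √81 = 9  ⇒  r_B = 9 − 5 = 4

rB=4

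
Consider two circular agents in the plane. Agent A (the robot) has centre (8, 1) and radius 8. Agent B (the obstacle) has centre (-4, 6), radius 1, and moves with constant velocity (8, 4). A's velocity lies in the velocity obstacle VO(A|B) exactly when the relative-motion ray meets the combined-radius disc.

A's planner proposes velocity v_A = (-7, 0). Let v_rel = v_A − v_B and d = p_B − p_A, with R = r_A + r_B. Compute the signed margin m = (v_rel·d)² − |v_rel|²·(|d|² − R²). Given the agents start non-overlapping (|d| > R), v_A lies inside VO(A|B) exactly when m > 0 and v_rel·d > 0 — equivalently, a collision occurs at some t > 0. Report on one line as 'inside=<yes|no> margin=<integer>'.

d = (-12, 5),  |d|² = 169;  R = 8+1 = 9,  c = 169−9² = 88
v_rel = (-15, -4),  |v_rel|² = 241;  v_rel·d = (-15)·(-12) + (-4)·(5) = 160
241·t² − 320·t + 88 = 0  ⇒  m = 160² − 241·88 = 4392
m = 4392 > 0,  v_rel·d = 160 > 0  ⇒  inside

inside=yes margin=4392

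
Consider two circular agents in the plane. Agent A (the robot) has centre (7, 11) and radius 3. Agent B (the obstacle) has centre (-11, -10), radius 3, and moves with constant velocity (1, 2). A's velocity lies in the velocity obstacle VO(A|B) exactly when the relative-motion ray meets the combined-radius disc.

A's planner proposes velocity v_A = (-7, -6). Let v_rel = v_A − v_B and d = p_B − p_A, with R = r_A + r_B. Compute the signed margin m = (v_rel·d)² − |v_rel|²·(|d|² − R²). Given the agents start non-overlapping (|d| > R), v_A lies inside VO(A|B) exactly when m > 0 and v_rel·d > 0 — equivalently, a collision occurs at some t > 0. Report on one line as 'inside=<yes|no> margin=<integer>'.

d = (-18, -21),  |d|² = 765;  R = 3+3 = 6,  c = 765−6² = 729
v_rel = (-8, -8),  |v_rel|² = 128;  v_rel·d = (-8)·(-18) + (-8)·(-21) = 312
128·t² − 624·t + 729 = 0  ⇒  m = 312² − 128·729 = 4032
m = 4032 > 0,  v_rel·d = 312 > 0  ⇒  inside

inside=yes margin=4032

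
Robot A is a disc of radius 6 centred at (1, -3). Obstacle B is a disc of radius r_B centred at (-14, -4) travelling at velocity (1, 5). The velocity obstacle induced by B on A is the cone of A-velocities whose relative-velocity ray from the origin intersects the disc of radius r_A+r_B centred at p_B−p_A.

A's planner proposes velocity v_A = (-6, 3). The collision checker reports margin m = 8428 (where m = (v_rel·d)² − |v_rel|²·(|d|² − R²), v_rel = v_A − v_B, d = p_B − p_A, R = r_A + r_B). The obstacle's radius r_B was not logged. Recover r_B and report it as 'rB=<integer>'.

m = 8428
d = (-15, -1);  v_rel = (-7, -2),  |v_rel|² = 53
v_rel×d = (-7)·(-1) − (-2)·(-15) = -23
since m = R²·53 − (-23)²:  R² = (529 + 8428) / 53 = 169
R = √169 = 13  ⇒  r_B = 13 − 6 = 7

rB=7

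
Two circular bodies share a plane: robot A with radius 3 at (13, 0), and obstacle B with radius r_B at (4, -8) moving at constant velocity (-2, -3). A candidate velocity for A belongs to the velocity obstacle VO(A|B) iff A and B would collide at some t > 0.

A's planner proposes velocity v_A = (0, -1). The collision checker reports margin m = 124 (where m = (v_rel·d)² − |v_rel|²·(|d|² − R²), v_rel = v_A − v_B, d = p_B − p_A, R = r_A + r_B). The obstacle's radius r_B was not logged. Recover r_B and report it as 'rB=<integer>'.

m = 124
d = (-9, -8);  v_rel = (2, 2),  |v_rel|² = 8
v_rel×d = (2)·(-8) − (2)·(-9) = 2
since m = R²·8 − 2²:  R² = (4 + 124) / 8 = 16
R = √16 = 4  ⇒  r_B = 4 − 3 = 1

rB=1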